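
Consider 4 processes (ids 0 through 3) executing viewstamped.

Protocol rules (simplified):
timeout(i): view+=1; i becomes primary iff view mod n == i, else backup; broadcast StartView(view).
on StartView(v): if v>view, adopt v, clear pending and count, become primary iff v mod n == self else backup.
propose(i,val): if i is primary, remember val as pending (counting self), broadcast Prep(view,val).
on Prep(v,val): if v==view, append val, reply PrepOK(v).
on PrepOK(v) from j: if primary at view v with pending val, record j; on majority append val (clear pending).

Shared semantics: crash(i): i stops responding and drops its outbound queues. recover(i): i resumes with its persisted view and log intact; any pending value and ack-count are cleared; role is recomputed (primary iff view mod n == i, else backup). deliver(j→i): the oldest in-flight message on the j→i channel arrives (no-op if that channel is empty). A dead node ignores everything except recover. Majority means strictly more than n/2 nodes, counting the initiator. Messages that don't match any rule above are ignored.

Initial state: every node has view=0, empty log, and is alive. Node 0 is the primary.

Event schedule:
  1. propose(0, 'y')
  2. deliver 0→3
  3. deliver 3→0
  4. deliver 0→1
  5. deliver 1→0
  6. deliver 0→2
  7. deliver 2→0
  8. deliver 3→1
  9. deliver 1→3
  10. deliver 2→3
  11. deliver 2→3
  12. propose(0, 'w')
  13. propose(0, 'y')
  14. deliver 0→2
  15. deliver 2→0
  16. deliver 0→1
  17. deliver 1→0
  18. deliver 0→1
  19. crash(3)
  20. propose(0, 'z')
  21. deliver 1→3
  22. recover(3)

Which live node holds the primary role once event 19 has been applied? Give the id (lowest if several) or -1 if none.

0

[1] propose(0,'y') → ∅
[2] deliver 0→3 → N3(back v0 [y])
[3] deliver 3→0 → ∅
[4] deliver 0→1 → N1(back v0 [y])
[5] deliver 1→0 → N0(prim v0 [y])
[6] deliver 0→2 → N2(back v0 [y])
[7] deliver 2→0 → ∅
[8] deliver 3→1 → ∅
[9] deliver 1→3 → ∅
[10] deliver 2→3 → ∅
[11] deliver 2→3 → ∅
[12] propose(0,'w') → ∅
[13] propose(0,'y') → ∅
[14] deliver 0→2 → N2(back v0 [y,w])
[15] deliver 2→0 → ∅
[16] deliver 0→1 → N1(back v0 [y,w])
[17] deliver 1→0 → N0(prim v0 [y,y])
[18] deliver 0→1 → N1(back v0 [y,w,y])
[19] crash(3) → N3(✗back v0 [y])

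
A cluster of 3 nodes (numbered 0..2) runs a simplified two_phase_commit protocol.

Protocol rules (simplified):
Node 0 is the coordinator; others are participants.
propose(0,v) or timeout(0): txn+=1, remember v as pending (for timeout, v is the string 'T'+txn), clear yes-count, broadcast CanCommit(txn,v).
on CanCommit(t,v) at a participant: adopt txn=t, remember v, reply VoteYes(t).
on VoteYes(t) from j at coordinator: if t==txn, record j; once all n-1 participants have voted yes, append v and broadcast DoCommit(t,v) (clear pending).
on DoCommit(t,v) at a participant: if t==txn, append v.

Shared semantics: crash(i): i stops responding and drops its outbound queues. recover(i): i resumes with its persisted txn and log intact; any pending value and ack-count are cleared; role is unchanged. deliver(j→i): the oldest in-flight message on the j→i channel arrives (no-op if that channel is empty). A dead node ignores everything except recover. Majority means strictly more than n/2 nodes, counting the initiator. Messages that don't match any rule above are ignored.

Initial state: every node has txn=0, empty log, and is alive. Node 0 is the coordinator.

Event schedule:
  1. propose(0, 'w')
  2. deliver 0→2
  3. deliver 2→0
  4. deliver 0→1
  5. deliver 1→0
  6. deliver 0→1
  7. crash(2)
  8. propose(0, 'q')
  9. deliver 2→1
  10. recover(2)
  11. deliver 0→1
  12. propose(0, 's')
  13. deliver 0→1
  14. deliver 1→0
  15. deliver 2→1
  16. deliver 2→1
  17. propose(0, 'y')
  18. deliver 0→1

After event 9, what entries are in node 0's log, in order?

1. propose(0,'w'):  <0:coor t1 ->
2. deliver 0→2:  <2:part t1 ->
3. deliver 2→0:  nop
4. deliver 0→1:  <1:part t1 ->
5. deliver 1→0:  <0:coor t1 w>
6. deliver 0→1:  <1:part t1 w>
7. crash(2):  <2:✗part t1 ->
8. propose(0,'q'):  <0:coor t2 w>
9. deliver 2→1:  nop

w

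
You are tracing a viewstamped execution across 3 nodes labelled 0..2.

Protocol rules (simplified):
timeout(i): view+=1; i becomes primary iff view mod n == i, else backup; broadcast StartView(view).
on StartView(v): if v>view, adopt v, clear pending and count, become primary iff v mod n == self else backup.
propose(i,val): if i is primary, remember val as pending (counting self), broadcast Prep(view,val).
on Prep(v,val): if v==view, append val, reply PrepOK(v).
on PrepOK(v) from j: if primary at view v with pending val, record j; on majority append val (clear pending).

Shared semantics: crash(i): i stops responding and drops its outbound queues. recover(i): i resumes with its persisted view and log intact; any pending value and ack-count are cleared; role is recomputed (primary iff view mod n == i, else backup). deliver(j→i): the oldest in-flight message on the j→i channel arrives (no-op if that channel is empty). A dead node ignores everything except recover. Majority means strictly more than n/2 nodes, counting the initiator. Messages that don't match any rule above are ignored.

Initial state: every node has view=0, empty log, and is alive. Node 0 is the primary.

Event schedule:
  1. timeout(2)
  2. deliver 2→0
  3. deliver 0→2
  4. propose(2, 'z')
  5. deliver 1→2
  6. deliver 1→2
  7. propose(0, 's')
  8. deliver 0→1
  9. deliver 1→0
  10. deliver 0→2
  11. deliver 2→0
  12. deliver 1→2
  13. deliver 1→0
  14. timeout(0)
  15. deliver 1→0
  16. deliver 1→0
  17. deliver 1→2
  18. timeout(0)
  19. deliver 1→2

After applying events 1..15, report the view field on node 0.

step 1 timeout(2): 2={back,v=1,log=-}
step 2 deliver 2→0: 0={back,v=1,log=-}
step 3 deliver 0→2: —
step 4 propose(2,'z'): —
step 5 deliver 1→2: —
step 6 deliver 1→2: —
step 7 propose(0,'s'): —
step 8 deliver 0→1: —
step 9 deliver 1→0: —
step 10 deliver 0→2: —
step 11 deliver 2→0: —
step 12 deliver 1→2: —
step 13 deliver 1→0: —
step 14 timeout(0): 0={back,v=2,log=-}
step 15 deliver 1→0: —

2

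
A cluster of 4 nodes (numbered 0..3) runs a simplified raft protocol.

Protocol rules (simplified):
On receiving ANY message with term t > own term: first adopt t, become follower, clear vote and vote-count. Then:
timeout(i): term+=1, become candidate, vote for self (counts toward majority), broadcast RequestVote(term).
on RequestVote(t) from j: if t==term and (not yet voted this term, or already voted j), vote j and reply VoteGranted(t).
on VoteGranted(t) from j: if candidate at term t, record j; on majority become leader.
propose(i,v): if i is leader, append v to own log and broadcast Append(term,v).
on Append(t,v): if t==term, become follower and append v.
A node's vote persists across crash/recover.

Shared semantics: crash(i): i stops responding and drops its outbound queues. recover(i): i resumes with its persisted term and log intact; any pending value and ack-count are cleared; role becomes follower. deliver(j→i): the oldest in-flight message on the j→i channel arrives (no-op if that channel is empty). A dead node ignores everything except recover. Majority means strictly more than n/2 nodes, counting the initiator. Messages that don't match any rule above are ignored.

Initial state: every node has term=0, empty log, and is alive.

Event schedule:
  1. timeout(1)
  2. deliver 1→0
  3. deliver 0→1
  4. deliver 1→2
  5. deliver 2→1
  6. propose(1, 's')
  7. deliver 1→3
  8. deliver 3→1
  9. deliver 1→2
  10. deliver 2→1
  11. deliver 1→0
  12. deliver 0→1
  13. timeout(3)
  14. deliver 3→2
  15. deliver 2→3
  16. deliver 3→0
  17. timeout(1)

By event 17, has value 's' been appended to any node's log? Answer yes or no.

yes

after 1 — timeout(1): n1:cand/t1/[-]
after 2 — deliver 1→0: n0:foll/t1/[-]
after 3 — deliver 0→1: ·
after 4 — deliver 1→2: n2:foll/t1/[-]
after 5 — deliver 2→1: n1:lead/t1/[-]
after 6 — propose(1,'s'): n1:lead/t1/[s]
after 7 — deliver 1→3: n3:foll/t1/[-]
after 8 — deliver 3→1: ·
after 9 — deliver 1→2: n2:foll/t1/[s]
after 10 — deliver 2→1: ·
after 11 — deliver 1→0: n0:foll/t1/[s]
after 12 — deliver 0→1: ·
after 13 — timeout(3): n3:cand/t2/[-]
after 14 — deliver 3→2: n2:foll/t2/[s]
after 15 — deliver 2→3: ·
after 16 — deliver 3→0: n0:foll/t2/[s]
after 17 — timeout(1): n1:cand/t2/[s]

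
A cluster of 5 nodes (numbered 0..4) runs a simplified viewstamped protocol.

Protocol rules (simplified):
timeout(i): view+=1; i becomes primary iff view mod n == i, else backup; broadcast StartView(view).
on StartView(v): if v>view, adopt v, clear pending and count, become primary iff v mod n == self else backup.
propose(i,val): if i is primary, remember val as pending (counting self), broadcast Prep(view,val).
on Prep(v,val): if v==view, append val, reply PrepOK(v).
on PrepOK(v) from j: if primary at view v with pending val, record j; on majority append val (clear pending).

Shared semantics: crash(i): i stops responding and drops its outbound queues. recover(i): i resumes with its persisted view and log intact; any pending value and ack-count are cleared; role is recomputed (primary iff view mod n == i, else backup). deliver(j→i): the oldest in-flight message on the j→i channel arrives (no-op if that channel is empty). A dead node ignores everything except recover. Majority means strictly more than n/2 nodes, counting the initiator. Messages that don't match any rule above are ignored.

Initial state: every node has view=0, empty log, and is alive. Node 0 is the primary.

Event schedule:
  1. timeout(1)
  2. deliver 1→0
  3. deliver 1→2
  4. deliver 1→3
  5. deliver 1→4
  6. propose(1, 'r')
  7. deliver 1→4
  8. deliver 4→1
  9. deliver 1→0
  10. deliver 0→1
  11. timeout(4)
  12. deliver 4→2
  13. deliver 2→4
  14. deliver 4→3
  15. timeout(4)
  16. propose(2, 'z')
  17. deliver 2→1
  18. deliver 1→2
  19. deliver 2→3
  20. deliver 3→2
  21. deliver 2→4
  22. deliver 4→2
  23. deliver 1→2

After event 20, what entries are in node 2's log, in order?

[1] timeout(1) → N1(prim v1 [-])
[2] deliver 1→0 → N0(back v1 [-])
[3] deliver 1→2 → N2(back v1 [-])
[4] deliver 1→3 → N3(back v1 [-])
[5] deliver 1→4 → N4(back v1 [-])
[6] propose(1,'r') → ∅
[7] deliver 1→4 → N4(back v1 [r])
[8] deliver 4→1 → ∅
[9] deliver 1→0 → N0(back v1 [r])
[10] deliver 0→1 → N1(prim v1 [r])
[11] timeout(4) → N4(back v2 [r])
[12] deliver 4→2 → N2(prim v2 [-])
[13] deliver 2→4 → ∅
[14] deliver 4→3 → N3(back v2 [-])
[15] timeout(4) → N4(back v3 [r])
[16] propose(2,'z') → ∅
[17] deliver 2→1 → ∅
[18] deliver 1→2 → ∅
[19] deliver 2→3 → N3(back v2 [z])
[20] deliver 3→2 → ∅

empty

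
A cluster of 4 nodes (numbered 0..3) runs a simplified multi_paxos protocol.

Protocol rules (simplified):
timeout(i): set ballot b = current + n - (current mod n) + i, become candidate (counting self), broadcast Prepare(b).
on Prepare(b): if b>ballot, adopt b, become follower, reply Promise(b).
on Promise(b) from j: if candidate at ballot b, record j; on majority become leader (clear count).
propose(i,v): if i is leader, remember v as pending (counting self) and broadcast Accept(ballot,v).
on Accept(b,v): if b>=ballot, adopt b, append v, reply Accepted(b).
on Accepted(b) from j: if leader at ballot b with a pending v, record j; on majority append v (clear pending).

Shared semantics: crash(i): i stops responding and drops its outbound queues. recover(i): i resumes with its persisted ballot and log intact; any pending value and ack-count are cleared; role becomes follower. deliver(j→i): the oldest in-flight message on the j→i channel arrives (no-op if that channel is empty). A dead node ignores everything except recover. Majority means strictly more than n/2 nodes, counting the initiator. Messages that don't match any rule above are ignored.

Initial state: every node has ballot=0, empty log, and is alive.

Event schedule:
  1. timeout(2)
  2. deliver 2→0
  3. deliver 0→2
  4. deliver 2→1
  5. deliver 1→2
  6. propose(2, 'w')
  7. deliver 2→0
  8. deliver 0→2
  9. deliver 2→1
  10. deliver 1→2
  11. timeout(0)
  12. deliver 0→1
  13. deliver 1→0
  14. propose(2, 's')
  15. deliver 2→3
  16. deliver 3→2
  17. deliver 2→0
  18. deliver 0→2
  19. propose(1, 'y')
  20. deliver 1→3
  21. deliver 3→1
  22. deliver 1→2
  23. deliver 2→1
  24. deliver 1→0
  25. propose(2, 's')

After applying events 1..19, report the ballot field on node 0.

8

1. timeout(2):  <2:cand b6 ->
2. deliver 2→0:  <0:foll b6 ->
3. deliver 0→2:  nop
4. deliver 2→1:  <1:foll b6 ->
5. deliver 1→2:  <2:lead b6 ->
6. propose(2,'w'):  nop
7. deliver 2→0:  <0:foll b6 w>
8. deliver 0→2:  nop
9. deliver 2→1:  <1:foll b6 w>
10. deliver 1→2:  <2:lead b6 w>
11. timeout(0):  <0:cand b8 w>
12. deliver 0→1:  <1:foll b8 w>
13. deliver 1→0:  nop
14. propose(2,'s'):  nop
15. deliver 2→3:  <3:foll b6 ->
16. deliver 3→2:  nop
17. deliver 2→0:  nop
18. deliver 0→2:  <2:foll b8 w>
19. propose(1,'y'):  nop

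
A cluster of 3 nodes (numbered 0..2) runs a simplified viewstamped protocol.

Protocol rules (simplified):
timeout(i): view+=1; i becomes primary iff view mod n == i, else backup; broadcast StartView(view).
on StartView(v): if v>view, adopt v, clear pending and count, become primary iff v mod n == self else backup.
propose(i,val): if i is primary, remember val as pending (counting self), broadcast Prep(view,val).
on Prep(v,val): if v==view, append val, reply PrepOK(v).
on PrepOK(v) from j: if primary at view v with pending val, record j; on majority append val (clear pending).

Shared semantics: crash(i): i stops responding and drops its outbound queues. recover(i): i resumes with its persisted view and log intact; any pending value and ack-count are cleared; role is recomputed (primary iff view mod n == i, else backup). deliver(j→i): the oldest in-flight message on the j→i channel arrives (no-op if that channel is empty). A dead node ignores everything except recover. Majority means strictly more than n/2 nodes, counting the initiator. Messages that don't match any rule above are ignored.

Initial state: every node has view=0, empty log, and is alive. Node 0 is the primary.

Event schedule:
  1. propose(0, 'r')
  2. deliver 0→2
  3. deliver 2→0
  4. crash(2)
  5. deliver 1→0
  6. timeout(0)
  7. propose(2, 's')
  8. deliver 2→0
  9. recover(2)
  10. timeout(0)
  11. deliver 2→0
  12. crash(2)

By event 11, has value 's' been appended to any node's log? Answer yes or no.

no

e1 propose(0,'r'): ·
e2 deliver 0→2: 2[back,v=0,r]
e3 deliver 2→0: 0[prim,v=0,r]
e4 crash(2): 2[✗back,v=0,r]
e5 deliver 1→0: ·
e6 timeout(0): 0[back,v=1,r]
e7 propose(2,'s'): ·
e8 deliver 2→0: ·
e9 recover(2): 2[back,v=0,r]
e10 timeout(0): 0[back,v=2,r]
e11 deliver 2→0: ·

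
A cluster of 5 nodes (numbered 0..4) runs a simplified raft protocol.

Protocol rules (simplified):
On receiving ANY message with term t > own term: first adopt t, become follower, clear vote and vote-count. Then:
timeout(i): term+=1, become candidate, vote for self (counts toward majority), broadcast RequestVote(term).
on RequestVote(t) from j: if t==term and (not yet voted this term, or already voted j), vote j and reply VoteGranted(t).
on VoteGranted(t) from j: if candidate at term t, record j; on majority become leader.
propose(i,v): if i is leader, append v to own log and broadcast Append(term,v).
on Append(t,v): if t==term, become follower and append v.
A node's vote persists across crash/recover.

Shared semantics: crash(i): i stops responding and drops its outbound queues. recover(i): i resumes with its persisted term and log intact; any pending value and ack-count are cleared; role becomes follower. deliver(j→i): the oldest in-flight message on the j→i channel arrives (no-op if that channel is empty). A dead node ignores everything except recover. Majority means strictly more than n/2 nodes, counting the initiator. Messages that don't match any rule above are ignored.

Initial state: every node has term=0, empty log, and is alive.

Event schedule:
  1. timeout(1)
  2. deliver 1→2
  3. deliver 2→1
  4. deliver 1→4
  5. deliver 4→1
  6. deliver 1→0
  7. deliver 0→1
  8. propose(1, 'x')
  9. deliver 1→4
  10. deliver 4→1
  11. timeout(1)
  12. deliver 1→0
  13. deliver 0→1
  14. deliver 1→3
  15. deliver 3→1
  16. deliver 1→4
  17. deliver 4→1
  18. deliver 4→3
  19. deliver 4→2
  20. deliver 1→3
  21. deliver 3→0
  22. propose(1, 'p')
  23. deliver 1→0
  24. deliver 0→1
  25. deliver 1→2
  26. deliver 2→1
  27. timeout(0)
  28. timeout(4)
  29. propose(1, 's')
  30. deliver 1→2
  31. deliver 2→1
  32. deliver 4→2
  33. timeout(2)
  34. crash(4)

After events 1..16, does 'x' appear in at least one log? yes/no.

yes

e1 timeout(1): 1[cand,t=1,-]
e2 deliver 1→2: 2[foll,t=1,-]
e3 deliver 2→1: ·
e4 deliver 1→4: 4[foll,t=1,-]
e5 deliver 4→1: 1[lead,t=1,-]
e6 deliver 1→0: 0[foll,t=1,-]
e7 deliver 0→1: ·
e8 propose(1,'x'): 1[lead,t=1,x]
e9 deliver 1→4: 4[foll,t=1,x]
e10 deliver 4→1: ·
e11 timeout(1): 1[cand,t=2,x]
e12 deliver 1→0: 0[foll,t=1,x]
e13 deliver 0→1: ·
e14 deliver 1→3: 3[foll,t=1,-]
e15 deliver 3→1: ·
e16 deliver 1→4: 4[foll,t=2,x]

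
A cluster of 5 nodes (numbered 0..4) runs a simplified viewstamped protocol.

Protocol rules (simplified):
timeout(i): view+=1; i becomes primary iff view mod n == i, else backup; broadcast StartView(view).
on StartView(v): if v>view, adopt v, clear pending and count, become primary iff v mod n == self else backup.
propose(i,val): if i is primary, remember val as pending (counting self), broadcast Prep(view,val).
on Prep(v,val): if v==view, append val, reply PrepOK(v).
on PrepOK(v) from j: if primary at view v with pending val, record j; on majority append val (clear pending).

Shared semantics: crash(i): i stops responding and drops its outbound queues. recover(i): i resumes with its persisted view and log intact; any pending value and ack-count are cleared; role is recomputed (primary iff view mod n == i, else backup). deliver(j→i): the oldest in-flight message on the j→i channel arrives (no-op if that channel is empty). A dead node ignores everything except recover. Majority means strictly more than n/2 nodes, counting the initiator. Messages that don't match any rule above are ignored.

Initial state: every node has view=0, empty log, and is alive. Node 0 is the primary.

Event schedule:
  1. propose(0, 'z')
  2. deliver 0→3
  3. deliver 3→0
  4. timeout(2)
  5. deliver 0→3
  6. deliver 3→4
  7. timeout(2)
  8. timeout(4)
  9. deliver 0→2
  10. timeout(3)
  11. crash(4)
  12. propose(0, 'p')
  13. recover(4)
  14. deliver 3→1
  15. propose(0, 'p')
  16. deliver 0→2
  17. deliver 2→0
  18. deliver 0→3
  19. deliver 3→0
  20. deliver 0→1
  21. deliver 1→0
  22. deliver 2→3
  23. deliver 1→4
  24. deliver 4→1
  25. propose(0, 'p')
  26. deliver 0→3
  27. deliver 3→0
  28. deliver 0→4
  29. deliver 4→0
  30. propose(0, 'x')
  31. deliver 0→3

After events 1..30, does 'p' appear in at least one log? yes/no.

step 1 propose(0,'z'): —
step 2 deliver 0→3: 3={back,v=0,log=z}
step 3 deliver 3→0: —
step 4 timeout(2): 2={back,v=1,log=-}
step 5 deliver 0→3: —
step 6 deliver 3→4: —
step 7 timeout(2): 2={prim,v=2,log=-}
step 8 timeout(4): 4={back,v=1,log=-}
step 9 deliver 0→2: —
step 10 timeout(3): 3={back,v=1,log=z}
step 11 crash(4): 4={✗back,v=1,log=-}
step 12 propose(0,'p'): —
step 13 recover(4): 4={back,v=1,log=-}
step 14 deliver 3→1: 1={prim,v=1,log=-}
step 15 propose(0,'p'): —
step 16 deliver 0→2: —
step 17 deliver 2→0: 0={back,v=1,log=-}
step 18 deliver 0→3: —
step 19 deliver 3→0: —
step 20 deliver 0→1: —
step 21 deliver 1→0: —
step 22 deliver 2→3: —
step 23 deliver 1→4: —
step 24 deliver 4→1: —
step 25 propose(0,'p'): —
step 26 deliver 0→3: —
step 27 deliver 3→0: —
step 28 deliver 0→4: —
step 29 deliver 4→0: —
step 30 propose(0,'x'): —

no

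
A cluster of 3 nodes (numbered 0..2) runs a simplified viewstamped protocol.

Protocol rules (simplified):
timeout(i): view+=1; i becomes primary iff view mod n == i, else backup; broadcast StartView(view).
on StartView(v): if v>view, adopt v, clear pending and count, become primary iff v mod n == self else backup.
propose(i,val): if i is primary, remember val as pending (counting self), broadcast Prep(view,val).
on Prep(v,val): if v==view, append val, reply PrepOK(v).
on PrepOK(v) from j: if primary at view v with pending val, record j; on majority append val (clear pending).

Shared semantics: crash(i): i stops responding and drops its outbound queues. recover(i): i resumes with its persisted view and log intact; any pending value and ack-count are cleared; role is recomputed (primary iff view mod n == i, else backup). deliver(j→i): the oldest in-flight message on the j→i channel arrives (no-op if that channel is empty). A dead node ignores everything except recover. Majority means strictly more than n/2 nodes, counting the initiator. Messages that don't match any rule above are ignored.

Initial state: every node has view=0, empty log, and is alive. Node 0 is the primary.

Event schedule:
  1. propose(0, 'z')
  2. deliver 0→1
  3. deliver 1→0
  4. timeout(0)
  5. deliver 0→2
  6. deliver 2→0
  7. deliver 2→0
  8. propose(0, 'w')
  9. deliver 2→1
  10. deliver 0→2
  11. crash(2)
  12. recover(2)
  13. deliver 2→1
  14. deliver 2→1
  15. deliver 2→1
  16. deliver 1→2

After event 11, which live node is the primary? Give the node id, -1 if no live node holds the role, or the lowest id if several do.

-1

step 1 propose(0,'z'): —
step 2 deliver 0→1: 1={back,v=0,log=z}
step 3 deliver 1→0: 0={prim,v=0,log=z}
step 4 timeout(0): 0={back,v=1,log=z}
step 5 deliver 0→2: 2={back,v=0,log=z}
step 6 deliver 2→0: —
step 7 deliver 2→0: —
step 8 propose(0,'w'): —
step 9 deliver 2→1: —
step 10 deliver 0→2: 2={back,v=1,log=z}
step 11 crash(2): 2={✗back,v=1,log=z}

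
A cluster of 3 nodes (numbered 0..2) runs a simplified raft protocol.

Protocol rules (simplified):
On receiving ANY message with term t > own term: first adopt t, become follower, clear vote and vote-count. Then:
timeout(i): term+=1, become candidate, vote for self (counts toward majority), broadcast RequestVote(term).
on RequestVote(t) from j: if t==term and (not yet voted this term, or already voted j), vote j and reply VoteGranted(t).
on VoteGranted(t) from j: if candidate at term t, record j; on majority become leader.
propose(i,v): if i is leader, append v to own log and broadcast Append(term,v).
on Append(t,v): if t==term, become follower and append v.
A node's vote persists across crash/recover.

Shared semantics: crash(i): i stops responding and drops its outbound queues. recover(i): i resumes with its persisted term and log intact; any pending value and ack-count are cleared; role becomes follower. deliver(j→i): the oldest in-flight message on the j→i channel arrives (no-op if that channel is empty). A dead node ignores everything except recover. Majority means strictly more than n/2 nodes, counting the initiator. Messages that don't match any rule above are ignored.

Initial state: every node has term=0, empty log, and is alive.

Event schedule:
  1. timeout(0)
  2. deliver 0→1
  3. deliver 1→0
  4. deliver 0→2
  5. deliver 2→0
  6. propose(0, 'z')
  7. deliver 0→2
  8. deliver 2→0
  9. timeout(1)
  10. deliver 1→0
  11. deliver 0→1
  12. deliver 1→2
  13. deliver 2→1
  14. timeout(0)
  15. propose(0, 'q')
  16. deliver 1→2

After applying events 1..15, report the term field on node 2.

e1 timeout(0): 0[cand,t=1,-]
e2 deliver 0→1: 1[foll,t=1,-]
e3 deliver 1→0: 0[lead,t=1,-]
e4 deliver 0→2: 2[foll,t=1,-]
e5 deliver 2→0: ·
e6 propose(0,'z'): 0[lead,t=1,z]
e7 deliver 0→2: 2[foll,t=1,z]
e8 deliver 2→0: ·
e9 timeout(1): 1[cand,t=2,-]
e10 deliver 1→0: 0[foll,t=2,z]
e11 deliver 0→1: ·
e12 deliver 1→2: 2[foll,t=2,z]
e13 deliver 2→1: 1[lead,t=2,-]
e14 timeout(0): 0[cand,t=3,z]
e15 propose(0,'q'): ·

2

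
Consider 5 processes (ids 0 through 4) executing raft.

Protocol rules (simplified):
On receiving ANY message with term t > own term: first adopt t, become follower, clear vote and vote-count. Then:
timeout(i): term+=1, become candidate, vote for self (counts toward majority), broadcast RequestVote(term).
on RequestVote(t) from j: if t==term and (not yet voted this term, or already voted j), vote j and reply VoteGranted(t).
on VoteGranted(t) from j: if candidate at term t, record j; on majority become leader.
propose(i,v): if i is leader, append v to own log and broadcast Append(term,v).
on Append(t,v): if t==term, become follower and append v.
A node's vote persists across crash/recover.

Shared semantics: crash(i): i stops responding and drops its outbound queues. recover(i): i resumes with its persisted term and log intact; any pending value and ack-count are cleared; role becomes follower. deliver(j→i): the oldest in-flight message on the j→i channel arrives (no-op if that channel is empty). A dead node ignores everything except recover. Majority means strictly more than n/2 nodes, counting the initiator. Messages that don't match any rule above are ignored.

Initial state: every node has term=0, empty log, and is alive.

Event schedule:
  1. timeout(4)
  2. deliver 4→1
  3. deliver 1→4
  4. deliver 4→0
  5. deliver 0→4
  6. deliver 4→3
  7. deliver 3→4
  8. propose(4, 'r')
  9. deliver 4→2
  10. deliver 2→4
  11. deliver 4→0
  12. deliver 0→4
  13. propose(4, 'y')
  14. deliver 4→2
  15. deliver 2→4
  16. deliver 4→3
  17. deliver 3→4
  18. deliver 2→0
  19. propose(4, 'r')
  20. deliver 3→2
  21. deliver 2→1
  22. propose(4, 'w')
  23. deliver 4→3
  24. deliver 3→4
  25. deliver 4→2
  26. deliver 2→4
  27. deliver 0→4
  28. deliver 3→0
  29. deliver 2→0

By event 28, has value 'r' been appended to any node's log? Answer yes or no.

step 1 timeout(4): 4={cand,t=1,log=-}
step 2 deliver 4→1: 1={foll,t=1,log=-}
step 3 deliver 1→4: —
step 4 deliver 4→0: 0={foll,t=1,log=-}
step 5 deliver 0→4: 4={lead,t=1,log=-}
step 6 deliver 4→3: 3={foll,t=1,log=-}
step 7 deliver 3→4: —
step 8 propose(4,'r'): 4={lead,t=1,log=r}
step 9 deliver 4→2: 2={foll,t=1,log=-}
step 10 deliver 2→4: —
step 11 deliver 4→0: 0={foll,t=1,log=r}
step 12 deliver 0→4: —
step 13 propose(4,'y'): 4={lead,t=1,log=r,y}
step 14 deliver 4→2: 2={foll,t=1,log=r}
step 15 deliver 2→4: —
step 16 deliver 4→3: 3={foll,t=1,log=r}
step 17 deliver 3→4: —
step 18 deliver 2→0: —
step 19 propose(4,'r'): 4={lead,t=1,log=r,y,r}
step 20 deliver 3→2: —
step 21 deliver 2→1: —
step 22 propose(4,'w'): 4={lead,t=1,log=r,y,r,w}
step 23 deliver 4→3: 3={foll,t=1,log=r,y}
step 24 deliver 3→4: —
step 25 deliver 4→2: 2={foll,t=1,log=r,y}
step 26 deliver 2→4: —
step 27 deliver 0→4: —
step 28 deliver 3→0: —

yes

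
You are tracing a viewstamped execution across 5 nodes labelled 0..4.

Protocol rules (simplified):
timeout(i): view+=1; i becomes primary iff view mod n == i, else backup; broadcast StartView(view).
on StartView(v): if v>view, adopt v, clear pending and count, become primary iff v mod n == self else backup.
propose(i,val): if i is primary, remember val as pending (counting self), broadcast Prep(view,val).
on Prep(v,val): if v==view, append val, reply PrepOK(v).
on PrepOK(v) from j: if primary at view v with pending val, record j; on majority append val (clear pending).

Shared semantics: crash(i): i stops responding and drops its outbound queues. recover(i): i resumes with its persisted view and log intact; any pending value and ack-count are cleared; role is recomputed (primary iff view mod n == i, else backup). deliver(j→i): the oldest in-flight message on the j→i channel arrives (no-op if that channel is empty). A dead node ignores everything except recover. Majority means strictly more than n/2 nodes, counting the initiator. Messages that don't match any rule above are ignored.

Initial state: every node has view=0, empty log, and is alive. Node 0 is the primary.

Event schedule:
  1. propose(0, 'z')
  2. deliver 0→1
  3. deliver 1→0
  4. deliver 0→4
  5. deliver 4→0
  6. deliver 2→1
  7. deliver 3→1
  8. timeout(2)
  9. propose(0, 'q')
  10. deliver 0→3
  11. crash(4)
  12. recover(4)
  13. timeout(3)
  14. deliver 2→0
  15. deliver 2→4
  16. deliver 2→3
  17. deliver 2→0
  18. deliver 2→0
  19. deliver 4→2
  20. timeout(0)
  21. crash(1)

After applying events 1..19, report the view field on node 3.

step 1 propose(0,'z'): —
step 2 deliver 0→1: 1={back,v=0,log=z}
step 3 deliver 1→0: —
step 4 deliver 0→4: 4={back,v=0,log=z}
step 5 deliver 4→0: 0={prim,v=0,log=z}
step 6 deliver 2→1: —
step 7 deliver 3→1: —
step 8 timeout(2): 2={back,v=1,log=-}
step 9 propose(0,'q'): —
step 10 deliver 0→3: 3={back,v=0,log=z}
step 11 crash(4): 4={✗back,v=0,log=z}
step 12 recover(4): 4={back,v=0,log=z}
step 13 timeout(3): 3={back,v=1,log=z}
step 14 deliver 2→0: 0={back,v=1,log=z}
step 15 deliver 2→4: 4={back,v=1,log=z}
step 16 deliver 2→3: —
step 17 deliver 2→0: —
step 18 deliver 2→0: —
step 19 deliver 4→2: —

1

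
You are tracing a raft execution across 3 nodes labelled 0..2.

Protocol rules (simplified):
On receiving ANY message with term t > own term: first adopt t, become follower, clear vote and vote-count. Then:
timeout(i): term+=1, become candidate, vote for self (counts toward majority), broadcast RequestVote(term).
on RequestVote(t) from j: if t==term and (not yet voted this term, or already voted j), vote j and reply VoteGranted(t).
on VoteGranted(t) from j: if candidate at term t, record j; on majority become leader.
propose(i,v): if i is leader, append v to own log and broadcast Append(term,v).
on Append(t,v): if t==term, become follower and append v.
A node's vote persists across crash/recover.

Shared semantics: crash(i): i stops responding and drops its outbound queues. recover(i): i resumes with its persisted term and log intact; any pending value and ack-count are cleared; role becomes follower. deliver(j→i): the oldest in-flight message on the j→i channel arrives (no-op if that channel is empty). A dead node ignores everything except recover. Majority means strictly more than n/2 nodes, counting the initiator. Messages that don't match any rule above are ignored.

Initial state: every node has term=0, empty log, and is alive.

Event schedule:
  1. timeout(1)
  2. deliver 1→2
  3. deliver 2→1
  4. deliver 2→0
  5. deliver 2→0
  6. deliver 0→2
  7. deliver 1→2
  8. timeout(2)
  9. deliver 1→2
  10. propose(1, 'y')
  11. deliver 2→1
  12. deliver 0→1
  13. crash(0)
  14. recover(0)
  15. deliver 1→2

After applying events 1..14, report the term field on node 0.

[1] timeout(1) → N1(cand t1 [-])
[2] deliver 1→2 → N2(foll t1 [-])
[3] deliver 2→1 → N1(lead t1 [-])
[4] deliver 2→0 → ∅
[5] deliver 2→0 → ∅
[6] deliver 0→2 → ∅
[7] deliver 1→2 → ∅
[8] timeout(2) → N2(cand t2 [-])
[9] deliver 1→2 → ∅
[10] propose(1,'y') → N1(lead t1 [y])
[11] deliver 2→1 → N1(foll t2 [y])
[12] deliver 0→1 → ∅
[13] crash(0) → N0(✗foll t0 [-])
[14] recover(0) → N0(foll t0 [-])

0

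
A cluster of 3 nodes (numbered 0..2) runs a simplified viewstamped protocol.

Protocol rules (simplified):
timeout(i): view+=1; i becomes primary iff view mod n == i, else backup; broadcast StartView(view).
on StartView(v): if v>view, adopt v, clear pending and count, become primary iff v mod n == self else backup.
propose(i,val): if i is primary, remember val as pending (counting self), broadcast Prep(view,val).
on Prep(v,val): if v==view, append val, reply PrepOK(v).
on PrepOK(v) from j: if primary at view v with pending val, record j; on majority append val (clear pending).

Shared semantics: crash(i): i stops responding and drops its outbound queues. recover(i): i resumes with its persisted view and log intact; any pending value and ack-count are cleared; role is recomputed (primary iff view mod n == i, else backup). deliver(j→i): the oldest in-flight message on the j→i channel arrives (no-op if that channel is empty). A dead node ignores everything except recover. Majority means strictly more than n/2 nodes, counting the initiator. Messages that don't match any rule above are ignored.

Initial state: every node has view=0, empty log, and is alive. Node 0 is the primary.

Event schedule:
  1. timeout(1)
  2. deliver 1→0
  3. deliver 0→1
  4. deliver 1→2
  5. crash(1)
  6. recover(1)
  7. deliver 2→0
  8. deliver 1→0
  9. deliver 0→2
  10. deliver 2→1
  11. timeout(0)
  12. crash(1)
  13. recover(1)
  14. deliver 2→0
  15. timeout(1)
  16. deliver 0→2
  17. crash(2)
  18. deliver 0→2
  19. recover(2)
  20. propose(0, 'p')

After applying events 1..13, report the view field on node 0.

after 1 — timeout(1): n1:prim/v1/[-]
after 2 — deliver 1→0: n0:back/v1/[-]
after 3 — deliver 0→1: ·
after 4 — deliver 1→2: n2:back/v1/[-]
after 5 — crash(1): n1:✗prim/v1/[-]
after 6 — recover(1): n1:prim/v1/[-]
after 7 — deliver 2→0: ·
after 8 — deliver 1→0: ·
after 9 — deliver 0→2: ·
after 10 — deliver 2→1: ·
after 11 — timeout(0): n0:back/v2/[-]
after 12 — crash(1): n1:✗prim/v1/[-]
after 13 — recover(1): n1:prim/v1/[-]

2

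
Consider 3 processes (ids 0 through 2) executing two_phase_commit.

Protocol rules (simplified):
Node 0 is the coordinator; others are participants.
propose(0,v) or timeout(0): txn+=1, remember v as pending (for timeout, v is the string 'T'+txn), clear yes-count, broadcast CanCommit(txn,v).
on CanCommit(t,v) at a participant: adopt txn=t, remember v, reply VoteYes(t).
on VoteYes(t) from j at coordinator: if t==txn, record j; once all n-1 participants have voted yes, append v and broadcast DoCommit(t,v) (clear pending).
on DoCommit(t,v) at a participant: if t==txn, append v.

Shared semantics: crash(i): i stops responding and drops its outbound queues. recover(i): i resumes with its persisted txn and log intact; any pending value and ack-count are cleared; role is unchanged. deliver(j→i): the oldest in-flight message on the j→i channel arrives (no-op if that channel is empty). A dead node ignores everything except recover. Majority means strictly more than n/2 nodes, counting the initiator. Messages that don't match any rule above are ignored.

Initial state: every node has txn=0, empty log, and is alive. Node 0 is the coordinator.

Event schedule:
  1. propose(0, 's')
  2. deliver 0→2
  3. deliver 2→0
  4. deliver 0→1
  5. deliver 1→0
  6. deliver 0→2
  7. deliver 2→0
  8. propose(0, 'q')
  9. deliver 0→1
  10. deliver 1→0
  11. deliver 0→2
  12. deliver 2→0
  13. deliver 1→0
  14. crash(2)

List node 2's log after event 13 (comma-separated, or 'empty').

s

after 1 — propose(0,'s'): n0:coor/t1/[-]
after 2 — deliver 0→2: n2:part/t1/[-]
after 3 — deliver 2→0: ·
after 4 — deliver 0→1: n1:part/t1/[-]
after 5 — deliver 1→0: n0:coor/t1/[s]
after 6 — deliver 0→2: n2:part/t1/[s]
after 7 — deliver 2→0: ·
after 8 — propose(0,'q'): n0:coor/t2/[s]
after 9 — deliver 0→1: n1:part/t1/[s]
after 10 — deliver 1→0: ·
after 11 — deliver 0→2: n2:part/t2/[s]
after 12 — deliver 2→0: ·
after 13 — deliver 1→0: ·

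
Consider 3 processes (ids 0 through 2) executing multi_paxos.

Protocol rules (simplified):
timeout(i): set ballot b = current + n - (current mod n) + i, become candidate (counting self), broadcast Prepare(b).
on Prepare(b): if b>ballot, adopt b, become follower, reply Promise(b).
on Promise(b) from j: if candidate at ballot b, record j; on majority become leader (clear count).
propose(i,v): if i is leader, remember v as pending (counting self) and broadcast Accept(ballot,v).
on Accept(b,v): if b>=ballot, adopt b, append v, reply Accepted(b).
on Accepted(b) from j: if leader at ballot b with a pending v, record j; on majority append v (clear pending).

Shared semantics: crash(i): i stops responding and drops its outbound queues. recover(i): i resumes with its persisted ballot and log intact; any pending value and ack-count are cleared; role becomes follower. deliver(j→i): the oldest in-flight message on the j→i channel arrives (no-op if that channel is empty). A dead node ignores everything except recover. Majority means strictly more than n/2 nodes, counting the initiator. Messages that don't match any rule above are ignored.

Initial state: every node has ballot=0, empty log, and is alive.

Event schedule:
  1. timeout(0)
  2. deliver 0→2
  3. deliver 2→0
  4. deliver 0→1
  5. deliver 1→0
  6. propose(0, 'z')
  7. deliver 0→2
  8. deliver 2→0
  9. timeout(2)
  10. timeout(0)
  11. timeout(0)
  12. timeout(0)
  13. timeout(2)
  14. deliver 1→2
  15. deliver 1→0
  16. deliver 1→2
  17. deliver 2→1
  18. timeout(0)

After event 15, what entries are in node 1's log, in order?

after 1 — timeout(0): n0:cand/b3/[-]
after 2 — deliver 0→2: n2:foll/b3/[-]
after 3 — deliver 2→0: n0:lead/b3/[-]
after 4 — deliver 0→1: n1:foll/b3/[-]
after 5 — deliver 1→0: ·
after 6 — propose(0,'z'): ·
after 7 — deliver 0→2: n2:foll/b3/[z]
after 8 — deliver 2→0: n0:lead/b3/[z]
after 9 — timeout(2): n2:cand/b8/[z]
after 10 — timeout(0): n0:cand/b6/[z]
after 11 — timeout(0): n0:cand/b9/[z]
after 12 — timeout(0): n0:cand/b12/[z]
after 13 — timeout(2): n2:cand/b11/[z]
after 14 — deliver 1→2: ·
after 15 — deliver 1→0: ·

empty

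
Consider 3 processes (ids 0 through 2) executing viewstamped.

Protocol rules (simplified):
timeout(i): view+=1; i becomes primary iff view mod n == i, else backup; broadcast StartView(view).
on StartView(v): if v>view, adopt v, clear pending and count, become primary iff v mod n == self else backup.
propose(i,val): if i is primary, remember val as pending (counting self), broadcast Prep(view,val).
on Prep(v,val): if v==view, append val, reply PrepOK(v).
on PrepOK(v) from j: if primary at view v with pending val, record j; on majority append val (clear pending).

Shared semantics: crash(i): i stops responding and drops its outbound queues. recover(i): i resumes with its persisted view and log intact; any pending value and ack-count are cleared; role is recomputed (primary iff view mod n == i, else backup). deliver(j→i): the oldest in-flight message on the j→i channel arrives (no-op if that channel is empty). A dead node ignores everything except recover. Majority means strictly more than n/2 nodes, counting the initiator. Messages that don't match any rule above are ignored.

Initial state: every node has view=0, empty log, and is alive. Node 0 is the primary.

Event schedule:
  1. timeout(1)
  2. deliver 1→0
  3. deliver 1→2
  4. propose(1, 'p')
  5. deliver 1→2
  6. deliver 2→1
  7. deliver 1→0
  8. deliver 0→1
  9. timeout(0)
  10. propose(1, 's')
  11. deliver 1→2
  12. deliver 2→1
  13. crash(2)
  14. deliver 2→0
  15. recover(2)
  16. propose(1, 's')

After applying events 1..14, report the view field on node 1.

1

e1 timeout(1): 1[prim,v=1,-]
e2 deliver 1→0: 0[back,v=1,-]
e3 deliver 1→2: 2[back,v=1,-]
e4 propose(1,'p'): ·
e5 deliver 1→2: 2[back,v=1,p]
e6 deliver 2→1: 1[prim,v=1,p]
e7 deliver 1→0: 0[back,v=1,p]
e8 deliver 0→1: ·
e9 timeout(0): 0[back,v=2,p]
e10 propose(1,'s'): ·
e11 deliver 1→2: 2[back,v=1,p,s]
e12 deliver 2→1: 1[prim,v=1,p,s]
e13 crash(2): 2[✗back,v=1,p,s]
e14 deliver 2→0: ·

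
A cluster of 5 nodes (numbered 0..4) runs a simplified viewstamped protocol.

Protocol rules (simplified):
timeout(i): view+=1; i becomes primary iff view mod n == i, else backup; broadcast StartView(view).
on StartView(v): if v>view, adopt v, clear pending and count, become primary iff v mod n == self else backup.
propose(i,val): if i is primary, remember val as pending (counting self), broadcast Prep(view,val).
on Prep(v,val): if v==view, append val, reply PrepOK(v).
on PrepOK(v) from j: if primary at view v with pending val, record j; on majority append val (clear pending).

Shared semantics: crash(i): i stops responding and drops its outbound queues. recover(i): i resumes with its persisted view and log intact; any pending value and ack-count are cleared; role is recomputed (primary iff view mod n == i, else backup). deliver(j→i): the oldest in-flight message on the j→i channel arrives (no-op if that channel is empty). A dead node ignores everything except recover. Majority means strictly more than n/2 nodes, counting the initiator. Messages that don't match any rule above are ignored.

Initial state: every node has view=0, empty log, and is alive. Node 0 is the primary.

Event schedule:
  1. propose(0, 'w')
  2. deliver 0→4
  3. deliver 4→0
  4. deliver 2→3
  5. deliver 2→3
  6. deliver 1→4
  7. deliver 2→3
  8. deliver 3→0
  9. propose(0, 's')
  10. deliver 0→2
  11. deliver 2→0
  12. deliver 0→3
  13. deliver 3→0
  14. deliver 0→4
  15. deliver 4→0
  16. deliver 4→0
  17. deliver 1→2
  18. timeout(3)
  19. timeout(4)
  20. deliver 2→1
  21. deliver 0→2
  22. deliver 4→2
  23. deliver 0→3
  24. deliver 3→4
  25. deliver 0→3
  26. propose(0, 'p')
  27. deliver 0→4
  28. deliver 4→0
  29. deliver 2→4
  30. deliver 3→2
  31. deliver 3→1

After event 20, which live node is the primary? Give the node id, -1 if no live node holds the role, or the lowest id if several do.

e1 propose(0,'w'): ·
e2 deliver 0→4: 4[back,v=0,w]
e3 deliver 4→0: ·
e4 deliver 2→3: ·
e5 deliver 2→3: ·
e6 deliver 1→4: ·
e7 deliver 2→3: ·
e8 deliver 3→0: ·
e9 propose(0,'s'): ·
e10 deliver 0→2: 2[back,v=0,w]
e11 deliver 2→0: ·
e12 deliver 0→3: 3[back,v=0,w]
e13 deliver 3→0: 0[prim,v=0,s]
e14 deliver 0→4: 4[back,v=0,w,s]
e15 deliver 4→0: ·
e16 deliver 4→0: ·
e17 deliver 1→2: ·
e18 timeout(3): 3[back,v=1,w]
e19 timeout(4): 4[back,v=1,w,s]
e20 deliver 2→1: ·

0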